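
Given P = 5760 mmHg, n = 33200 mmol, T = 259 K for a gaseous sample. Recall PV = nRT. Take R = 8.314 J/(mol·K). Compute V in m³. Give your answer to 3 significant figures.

0.0931 m³

Solving PV = nRT for V: V = nRT/P.
P = 5760 mmHg = 7.679×10^5 Pa; n = 33200 mmol = 33.20 mol; T = 259 K; R = 8.314 J/(mol·K).
V = 0.09309 m³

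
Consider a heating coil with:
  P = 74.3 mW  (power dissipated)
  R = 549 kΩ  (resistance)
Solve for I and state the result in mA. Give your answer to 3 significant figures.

0.368 mA

Solving P = I²R for I: I = √(P/R).
P = 74.3 mW = 0.07430 W; R = 549 kΩ = 5.490×10^5 Ω.
I = 3.679×10^-4 A
3.679×10^-4 A × (1 mA / 0.001000 A) = 0.3679 mA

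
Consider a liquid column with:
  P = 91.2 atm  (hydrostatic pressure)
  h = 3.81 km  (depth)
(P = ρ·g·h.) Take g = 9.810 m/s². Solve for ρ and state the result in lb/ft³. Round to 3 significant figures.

15.4 lb/ft³

Solving P = ρ·g·h for ρ: ρ = P/(g·h).
P = 91.2 atm = 9.241×10^6 Pa; h = 3.81 km = 3810 m; g = 9.810 m/s².
ρ = 247.2 kg/m³
247.2 kg/m³ × (1 lb/ft³ / 16.02 kg/m³) = 15.43 lb/ft³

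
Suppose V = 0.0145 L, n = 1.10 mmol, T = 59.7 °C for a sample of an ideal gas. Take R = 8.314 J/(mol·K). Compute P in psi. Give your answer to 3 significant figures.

30.4 psi

P is given directly by: P = nRT/V.
V = 0.0145 L = 1.450×10^-5 m³; n = 1.10 mmol = 0.001100 mol; T = 59.7 °C = 332.8 K; R = 8.314 J/(mol·K).
P = 2.099×10^5 Pa
2.099×10^5 Pa × (1 psi / 6895 Pa) = 30.45 psi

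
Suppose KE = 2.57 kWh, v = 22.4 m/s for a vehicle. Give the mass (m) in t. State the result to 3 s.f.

Rearranging: m = 2·KE/v².
KE = 2.57 kWh = 9.252×10^6 J; v = 22.4 m/s.
m = 36878 kg
36878 kg × (1 t / 1000 kg) = 36.88 t

36.9 t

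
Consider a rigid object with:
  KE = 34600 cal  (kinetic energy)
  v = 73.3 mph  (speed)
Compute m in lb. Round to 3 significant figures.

Rearranging KE = ½mv² for m: m = 2·KE/v².
KE = 34600 cal = 1.448×10^5 J; v = 73.3 mph = 32.77 m/s.
m = 269.6 kg
269.6 kg × (1 lb / 0.4536 kg) = 594.5 lb

594 lb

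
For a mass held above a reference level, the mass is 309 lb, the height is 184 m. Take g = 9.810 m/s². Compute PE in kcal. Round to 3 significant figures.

Directly: PE = mgh.
m = 309 lb = 140.2 kg; h = 184 m; g = 9.810 m/s².
PE = 2.530×10^5 J
2.530×10^5 J × (1 kcal / 4184 J) = 60.47 kcal

60.5 kcal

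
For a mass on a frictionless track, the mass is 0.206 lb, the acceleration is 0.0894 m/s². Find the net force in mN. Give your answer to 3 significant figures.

8.35 mN

F is given directly by: F = m·a.
m = 0.206 lb = 0.09344 kg; a = 0.0894 m/s².
F = 0.008354 N  (the unit combination reduces to kg·m/s² = N)
0.008354 N × (1 mN / 0.001000 N) = 8.354 mN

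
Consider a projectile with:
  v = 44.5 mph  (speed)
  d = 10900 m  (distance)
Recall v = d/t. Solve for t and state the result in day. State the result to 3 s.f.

0.00634 day

Rearranging: t = d/v.
v = 44.5 mph = 19.89 m/s; d = 10900 m.
t = 547.9 s
547.9 s × (1 day / 86400 s) = 0.006342 day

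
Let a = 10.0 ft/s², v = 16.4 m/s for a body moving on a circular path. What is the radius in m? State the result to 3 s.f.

Rearranging: r = v²/a.
a = 10.0 ft/s² = 3.048 m/s²; v = 16.4 m/s.
r = 88.24 m

88.2 m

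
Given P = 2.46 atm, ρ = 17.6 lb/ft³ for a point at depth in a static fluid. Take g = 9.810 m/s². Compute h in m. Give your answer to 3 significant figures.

90.1 m

Solving P = ρ·g·h for h: h = P/(ρ·g).
P = 2.46 atm = 2.493×10^5 Pa; ρ = 17.6 lb/ft³ = 281.9 kg/m³; g = 9.810 m/s².
h = 90.13 m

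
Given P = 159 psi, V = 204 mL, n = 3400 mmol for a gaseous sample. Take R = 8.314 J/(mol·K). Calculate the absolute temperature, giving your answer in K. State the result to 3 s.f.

From the ideal-gas law: T = PV/(nR).
P = 159 psi = 1.096×10^6 Pa; V = 204 mL = 2.040×10^-4 m³; n = 3400 mmol = 3.400 mol; R = 8.314 J/(mol·K).
T = 7.911 K

7.91 K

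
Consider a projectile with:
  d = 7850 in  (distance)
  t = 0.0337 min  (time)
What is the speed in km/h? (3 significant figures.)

355 km/h

Directly: v = d/t.
d = 7850 in = 199.4 m; t = 0.0337 min = 2.022 s.
v = 98.61 m/s
98.61 m/s × (1 km/h / 0.2778 m/s) = 355.0 km/h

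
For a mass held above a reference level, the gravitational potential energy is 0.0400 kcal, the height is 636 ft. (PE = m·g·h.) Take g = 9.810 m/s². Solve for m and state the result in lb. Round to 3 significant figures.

0.194 lb

Rearranging: m = PE/(g·h).
PE = 0.0400 kcal = 167.4 J; h = 636 ft = 193.9 m; g = 9.810 m/s².
m = 0.08801 kg
0.08801 kg × (1 lb / 0.4536 kg) = 0.1940 lb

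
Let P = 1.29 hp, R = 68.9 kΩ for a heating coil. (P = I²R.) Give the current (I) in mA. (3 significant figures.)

118 mA

Rearranging P = I²R for I: I = √(P/R).
P = 1.29 hp = 962.0 W; R = 68.9 kΩ = 68900 Ω.
I = 0.1182 A
0.1182 A × (1 mA / 0.001000 A) = 118.2 mA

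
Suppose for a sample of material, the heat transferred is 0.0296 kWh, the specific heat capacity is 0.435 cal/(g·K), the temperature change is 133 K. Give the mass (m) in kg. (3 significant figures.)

Rearranging: m = Q/(c·ΔT).
Q = 0.0296 kWh = 1.066×10^5 J; c = 0.435 cal/(g·K) = 1820 J/(kg·K); ΔT = 133 K.
m = 0.4402 kg

0.440 kg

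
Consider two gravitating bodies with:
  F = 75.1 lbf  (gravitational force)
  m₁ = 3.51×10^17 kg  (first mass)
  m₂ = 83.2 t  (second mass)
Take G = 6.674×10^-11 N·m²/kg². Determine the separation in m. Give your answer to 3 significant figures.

76400 m

From Newton's law of gravitation: r = √(G·m₁m₂/F).
F = 75.1 lbf = 334.1 N; m₁ = 3.51×10^17 kg; m₂ = 83.2 t = 83200 kg; G = 6.674×10^-11 N·m²/kg².
r = 76383 m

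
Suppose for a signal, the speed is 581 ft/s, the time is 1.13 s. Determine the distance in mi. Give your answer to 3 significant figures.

0.124 mi

Solving v = d/t for d: d = v·t.
v = 581 ft/s = 177.1 m/s; t = 1.13 s.
d = 200.1 m
200.1 m × (1 mi / 1609 m) = 0.1243 mi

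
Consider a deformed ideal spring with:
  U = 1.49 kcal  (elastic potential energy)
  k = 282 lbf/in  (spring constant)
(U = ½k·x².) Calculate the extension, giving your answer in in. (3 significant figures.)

19.8 in

Rearranging: x = √(2U/k).
U = 1.49 kcal = 6234 J; k = 282 lbf/in = 49386 N/m.
x = 0.5025 m
0.5025 m × (1 in / 0.02540 m) = 19.78 in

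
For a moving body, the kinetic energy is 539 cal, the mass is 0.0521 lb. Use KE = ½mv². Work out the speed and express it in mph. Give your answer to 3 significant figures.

Solving KE = ½mv² for v: v = √(2·KE/m).
KE = 539 cal = 2255 J; m = 0.0521 lb = 0.02363 kg.
v = 436.9 m/s
436.9 m/s × (1 mph / 0.4470 m/s) = 977.3 mph

977 mph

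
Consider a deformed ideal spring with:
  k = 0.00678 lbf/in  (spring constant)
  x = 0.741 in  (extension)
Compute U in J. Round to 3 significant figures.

U is given directly by: U = ½kx².
k = 0.00678 lbf/in = 1.187 N/m; x = 0.741 in = 0.01882 m.
U = 2.103×10^-4 J  (the unit combination reduces to kg·m²/s² = J)

2.10×10^-4 J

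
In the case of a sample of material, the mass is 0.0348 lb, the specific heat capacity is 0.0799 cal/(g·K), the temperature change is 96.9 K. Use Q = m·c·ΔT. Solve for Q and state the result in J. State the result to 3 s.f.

Q is given directly by: Q = mcΔT.
m = 0.0348 lb = 0.01579 kg; c = 0.0799 cal/(g·K) = 334.3 J/(kg·K); ΔT = 96.9 K.
Q = 511.3 J  (the unit combination reduces to kg·m²/s² = J)

511 J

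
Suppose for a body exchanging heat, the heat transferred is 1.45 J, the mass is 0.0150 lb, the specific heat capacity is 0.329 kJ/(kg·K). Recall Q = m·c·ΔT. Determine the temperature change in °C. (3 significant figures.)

0.648 °C

Rearranging Q = m·c·ΔT for ΔT: ΔT = Q/(m·c).
Q = 1.45 J; m = 0.0150 lb = 0.006804 kg; c = 0.329 kJ/(kg·K) = 329.0 J/(kg·K).
ΔT = 0.6478 K
Since 1 °C = 1 K, 0.6478 °C.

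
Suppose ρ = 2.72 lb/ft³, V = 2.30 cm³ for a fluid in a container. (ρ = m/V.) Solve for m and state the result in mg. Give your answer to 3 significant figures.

100 mg

Solving ρ = m/V for m: m = ρV.
ρ = 2.72 lb/ft³ = 43.57 kg/m³; V = 2.30 cm³ = 2.300×10^-6 m³.
m = 1.002×10^-4 kg
1.002×10^-4 kg × (1 mg / 1.000×10^-6 kg) = 100.2 mg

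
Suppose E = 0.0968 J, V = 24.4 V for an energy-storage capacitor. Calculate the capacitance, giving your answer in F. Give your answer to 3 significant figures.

3.25×10^-4 F

Rearranging: C = 2E/V².
E = 0.0968 J; V = 24.4 V.
C = 3.252×10^-4 F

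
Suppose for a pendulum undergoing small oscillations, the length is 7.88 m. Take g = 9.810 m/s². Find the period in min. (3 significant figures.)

0.0939 min

Directly: T = 2π√(L/g).
L = 7.88 m; g = 9.810 m/s².
T = 5.631 s
5.631 s × (1 min / 60.00 s) = 0.09385 min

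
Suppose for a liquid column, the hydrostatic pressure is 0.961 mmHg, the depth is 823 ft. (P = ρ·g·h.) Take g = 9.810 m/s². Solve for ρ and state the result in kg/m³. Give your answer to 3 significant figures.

Solving P = ρ·g·h for ρ: ρ = P/(g·h).
P = 0.961 mmHg = 128.1 Pa; h = 823 ft = 250.9 m; g = 9.810 m/s².
ρ = 0.05206 kg/m³

0.0521 kg/m³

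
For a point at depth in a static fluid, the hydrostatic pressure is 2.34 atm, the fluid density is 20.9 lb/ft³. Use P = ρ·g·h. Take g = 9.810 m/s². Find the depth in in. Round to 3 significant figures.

2840 in

Rearranging P = ρ·g·h for h: h = P/(ρ·g).
P = 2.34 atm = 2.371×10^5 Pa; ρ = 20.9 lb/ft³ = 334.8 kg/m³; g = 9.810 m/s².
h = 72.19 m
72.19 m × (1 in / 0.02540 m) = 2842 in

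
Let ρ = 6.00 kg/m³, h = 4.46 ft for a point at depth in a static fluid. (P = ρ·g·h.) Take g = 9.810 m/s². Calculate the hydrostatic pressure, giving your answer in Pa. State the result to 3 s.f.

Directly: P = ρgh.
ρ = 6.00 kg/m³; h = 4.46 ft = 1.359 m; g = 9.810 m/s².
P = 80.01 Pa

80.0 Pa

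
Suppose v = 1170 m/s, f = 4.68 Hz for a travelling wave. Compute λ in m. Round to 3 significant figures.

250 m

Rearranging: λ = v/f.
v = 1170 m/s; f = 4.68 Hz.
λ = 250.0 m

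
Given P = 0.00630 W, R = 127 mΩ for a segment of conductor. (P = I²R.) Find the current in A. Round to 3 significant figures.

Rearranging: I = √(P/R).
P = 0.00630 W; R = 127 mΩ = 0.1270 Ω.
I = 0.2227 A

0.223 A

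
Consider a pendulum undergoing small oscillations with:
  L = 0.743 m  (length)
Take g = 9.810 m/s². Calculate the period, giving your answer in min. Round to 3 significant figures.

0.0288 min

T is given directly by: T = 2π√(L/g).
L = 0.743 m; g = 9.810 m/s².
T = 1.729 s
1.729 s × (1 min / 60.00 s) = 0.02882 min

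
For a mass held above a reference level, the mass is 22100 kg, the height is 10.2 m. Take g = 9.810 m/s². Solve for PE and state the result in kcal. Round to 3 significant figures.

PE is given directly by: PE = mgh.
m = 22100 kg; h = 10.2 m; g = 9.810 m/s².
PE = 2.211×10^6 J
2.211×10^6 J × (1 kcal / 4184 J) = 528.5 kcal

529 kcal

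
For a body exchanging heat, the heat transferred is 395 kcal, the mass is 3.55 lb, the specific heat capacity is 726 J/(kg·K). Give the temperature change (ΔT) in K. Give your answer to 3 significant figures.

1410 K

Solving Q = m·c·ΔT for ΔT: ΔT = Q/(m·c).
Q = 395 kcal = 1.653×10^6 J; m = 3.55 lb = 1.610 kg; c = 726 J/(kg·K).
ΔT = 1414 K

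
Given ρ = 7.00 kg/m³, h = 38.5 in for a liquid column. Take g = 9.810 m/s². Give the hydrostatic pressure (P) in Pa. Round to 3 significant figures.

67.2 Pa

Directly: P = ρgh.
ρ = 7.00 kg/m³; h = 38.5 in = 0.9779 m; g = 9.810 m/s².
P = 67.15 Pa  (the unit combination reduces to kg/(m·s²) = Pa)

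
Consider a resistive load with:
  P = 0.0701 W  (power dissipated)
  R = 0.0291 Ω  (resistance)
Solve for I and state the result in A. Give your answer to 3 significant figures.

Solving P = I²R for I: I = √(P/R).
P = 0.0701 W; R = 0.0291 Ω.
I = 1.552 A

1.55 A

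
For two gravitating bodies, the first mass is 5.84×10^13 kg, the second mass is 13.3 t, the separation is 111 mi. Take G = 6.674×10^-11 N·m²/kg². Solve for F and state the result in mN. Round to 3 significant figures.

From Newton's law of gravitation: F = Gm₁m₂/r².
m₁ = 5.84×10^13 kg; m₂ = 13.3 t = 13300 kg; r = 111 mi = 1.786×10^5 m; G = 6.674×10^-11 N·m²/kg².
F = 0.001624 N
0.001624 N × (1 mN / 0.001000 N) = 1.624 mN

1.62 mN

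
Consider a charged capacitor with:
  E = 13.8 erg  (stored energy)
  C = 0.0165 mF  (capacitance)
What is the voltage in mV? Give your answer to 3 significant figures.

409 mV

Rearranging E = ½C·V² for V: V = √(2E/C).
E = 13.8 erg = 1.380×10^-6 J; C = 0.0165 mF = 1.650×10^-5 F.
V = 0.4090 V
0.4090 V × (1 mV / 0.001000 V) = 409.0 mV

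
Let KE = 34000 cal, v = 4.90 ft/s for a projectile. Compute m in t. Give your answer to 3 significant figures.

Solving KE = ½mv² for m: m = 2·KE/v².
KE = 34000 cal = 1.423×10^5 J; v = 4.90 ft/s = 1.494 m/s.
m = 1.275×10^5 kg
1.275×10^5 kg × (1 t / 1000 kg) = 127.5 t

128 t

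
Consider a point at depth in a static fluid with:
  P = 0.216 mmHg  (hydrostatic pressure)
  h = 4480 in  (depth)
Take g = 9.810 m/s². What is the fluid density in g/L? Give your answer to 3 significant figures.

Solving P = ρ·g·h for ρ: ρ = P/(g·h).
P = 0.216 mmHg = 28.80 Pa; h = 4480 in = 113.8 m; g = 9.810 m/s².
ρ = 0.02580 kg/m³
Since 1 g/L = 1 kg/m³, 0.02580 g/L.

0.0258 g/L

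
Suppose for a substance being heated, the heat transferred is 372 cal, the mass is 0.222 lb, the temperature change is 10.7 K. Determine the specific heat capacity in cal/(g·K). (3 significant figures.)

0.345 cal/(g·K)

Solving Q = m·c·ΔT for c: c = Q/(m·ΔT).
Q = 372 cal = 1556 J; m = 0.222 lb = 0.1007 kg; ΔT = 10.7 K.
c = 1445 J/(kg·K)
1445 J/(kg·K) × (1 cal/(g·K) / 4184 J/(kg·K)) = 0.3453 cal/(g·K)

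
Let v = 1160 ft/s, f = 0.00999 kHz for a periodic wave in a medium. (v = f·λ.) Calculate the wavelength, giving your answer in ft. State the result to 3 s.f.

Solving v = f·λ for λ: λ = v/f.
v = 1160 ft/s = 353.6 m/s; f = 0.00999 kHz = 9.990 Hz.
λ = 35.39 m
35.39 m × (1 ft / 0.3048 m) = 116.1 ft

116 ft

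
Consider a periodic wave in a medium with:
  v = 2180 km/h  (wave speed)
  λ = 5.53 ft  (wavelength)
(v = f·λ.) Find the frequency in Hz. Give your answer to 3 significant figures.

359 Hz

Rearranging v = f·λ for f: f = v/λ.
v = 2180 km/h = 605.6 m/s; λ = 5.53 ft = 1.686 m.
f = 359.3 Hz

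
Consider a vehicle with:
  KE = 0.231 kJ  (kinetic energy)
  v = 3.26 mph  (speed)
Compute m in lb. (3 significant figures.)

Solving KE = ½mv² for m: m = 2·KE/v².
KE = 0.231 kJ = 231.0 J; v = 3.26 mph = 1.457 m/s.
m = 217.5 kg
217.5 kg × (1 lb / 0.4536 kg) = 479.6 lb

480 lb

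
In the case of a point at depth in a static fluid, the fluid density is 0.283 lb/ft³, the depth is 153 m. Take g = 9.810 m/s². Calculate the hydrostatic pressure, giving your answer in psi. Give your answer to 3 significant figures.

Directly: P = ρgh.
ρ = 0.283 lb/ft³ = 4.533 kg/m³; h = 153 m; g = 9.810 m/s².
P = 6804 Pa
6804 Pa × (1 psi / 6895 Pa) = 0.9868 psi

0.987 psi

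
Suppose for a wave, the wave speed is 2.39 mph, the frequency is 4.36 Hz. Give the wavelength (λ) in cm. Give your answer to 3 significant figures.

24.5 cm

Rearranging: λ = v/f.
v = 2.39 mph = 1.068 m/s; f = 4.36 Hz.
λ = 0.2451 m
0.2451 m × (1 cm / 0.01000 m) = 24.51 cm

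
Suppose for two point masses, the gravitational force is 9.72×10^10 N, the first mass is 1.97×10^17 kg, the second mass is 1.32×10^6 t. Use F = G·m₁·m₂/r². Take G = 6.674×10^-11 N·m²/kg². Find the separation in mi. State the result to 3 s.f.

From Newton's law of gravitation: r = √(G·m₁m₂/F).
F = 9.72×10^10 N; m₁ = 1.97×10^17 kg; m₂ = 1.32×10^6 t = 1.320×10^9 kg; G = 6.674×10^-11 N·m²/kg².
r = 422.6 m
422.6 m × (1 mi / 1609 m) = 0.2626 mi

0.263 mi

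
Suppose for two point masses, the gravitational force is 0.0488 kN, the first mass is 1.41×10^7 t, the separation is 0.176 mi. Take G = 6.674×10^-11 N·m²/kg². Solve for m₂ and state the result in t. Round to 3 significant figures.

Solving F = G·m₁·m₂/r² for m₂: m₂ = F·r²/(G·m₁).
F = 0.0488 kN = 48.80 N; m₁ = 1.41×10^7 t = 1.410×10^10 kg; r = 0.176 mi = 283.2 m; G = 6.674×10^-11 N·m²/kg².
m₂ = 4.160×10^6 kg
4.160×10^6 kg × (1 t / 1000 kg) = 4160 t

4160 t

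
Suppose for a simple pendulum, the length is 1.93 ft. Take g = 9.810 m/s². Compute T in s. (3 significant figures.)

1.54 s

Directly: T = 2π√(L/g).
L = 1.93 ft = 0.5883 m; g = 9.810 m/s².
T = 1.539 s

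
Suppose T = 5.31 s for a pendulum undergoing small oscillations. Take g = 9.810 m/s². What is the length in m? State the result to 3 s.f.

Solving T = 2π√(L/g) for L: L = g·(T/2π)².
T = 5.31 s; g = 9.810 m/s².
L = 7.006 m

7.01 m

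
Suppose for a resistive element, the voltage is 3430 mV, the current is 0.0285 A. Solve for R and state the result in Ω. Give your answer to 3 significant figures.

120 Ω

Rearranging V = I·R for R: R = V/I.
V = 3430 mV = 3.430 V; I = 0.0285 A.
R = 120.4 Ω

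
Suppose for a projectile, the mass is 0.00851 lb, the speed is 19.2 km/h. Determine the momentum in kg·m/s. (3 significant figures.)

0.0206 kg·m/s

Directly: p = mv.
m = 0.00851 lb = 0.003860 kg; v = 19.2 km/h = 5.333 m/s.
p = 0.02059 kg·m/s  (the unit combination reduces to kg·m/s = kg·m/s)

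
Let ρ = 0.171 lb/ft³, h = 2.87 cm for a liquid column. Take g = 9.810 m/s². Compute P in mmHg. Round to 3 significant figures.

0.00578 mmHg

P is given directly by: P = ρgh.
ρ = 0.171 lb/ft³ = 2.739 kg/m³; h = 2.87 cm = 0.02870 m; g = 9.810 m/s².
P = 0.7712 Pa
0.7712 Pa × (1 mmHg / 133.3 Pa) = 0.005785 mmHg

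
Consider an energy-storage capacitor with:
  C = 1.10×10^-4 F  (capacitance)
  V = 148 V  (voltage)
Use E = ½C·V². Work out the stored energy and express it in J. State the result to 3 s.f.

1.20 J

Directly: E = ½CV².
C = 1.10×10^-4 F; V = 148 V.
E = 1.205 J  (the unit combination reduces to kg·m²/s² = J)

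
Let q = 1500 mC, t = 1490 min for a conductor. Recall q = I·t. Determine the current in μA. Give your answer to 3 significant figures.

16.8 μA

Rearranging q = I·t for I: I = q/t.
q = 1500 mC = 1.500 C; t = 1490 min = 89400 s.
I = 1.678×10^-5 A
1.678×10^-5 A × (1 μA / 1.000×10^-6 A) = 16.78 μA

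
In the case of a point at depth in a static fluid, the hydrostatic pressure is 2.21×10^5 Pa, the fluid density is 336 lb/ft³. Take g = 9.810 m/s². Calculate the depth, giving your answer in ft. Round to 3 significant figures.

Solving P = ρ·g·h for h: h = P/(ρ·g).
P = 2.21×10^5 Pa; ρ = 336 lb/ft³ = 5382 kg/m³; g = 9.810 m/s².
h = 4.186 m
4.186 m × (1 ft / 0.3048 m) = 13.73 ft

13.7 ft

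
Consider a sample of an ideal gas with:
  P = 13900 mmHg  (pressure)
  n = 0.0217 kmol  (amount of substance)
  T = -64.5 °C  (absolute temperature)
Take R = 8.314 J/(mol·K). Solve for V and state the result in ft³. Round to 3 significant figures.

0.717 ft³

Rearranging PV = nRT for V: V = nRT/P.
P = 13900 mmHg = 1.853×10^6 Pa; n = 0.0217 kmol = 21.70 mol; T = -64.5 °C = 208.6 K; R = 8.314 J/(mol·K).
V = 0.02031 m³
0.02031 m³ × (1 ft³ / 0.02832 m³) = 0.7173 ft³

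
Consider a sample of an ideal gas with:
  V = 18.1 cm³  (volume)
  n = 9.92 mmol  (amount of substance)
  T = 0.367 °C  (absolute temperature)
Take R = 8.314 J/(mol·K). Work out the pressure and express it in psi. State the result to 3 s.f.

Directly: P = nRT/V.
V = 18.1 cm³ = 1.810×10^-5 m³; n = 9.92 mmol = 0.009920 mol; T = 0.367 °C = 273.5 K; R = 8.314 J/(mol·K).
P = 1.246×10^6 Pa
1.246×10^6 Pa × (1 psi / 6895 Pa) = 180.8 psi

181 psi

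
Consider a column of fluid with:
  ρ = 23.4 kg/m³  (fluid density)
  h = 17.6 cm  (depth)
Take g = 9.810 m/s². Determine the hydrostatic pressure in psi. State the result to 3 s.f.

P is given directly by: P = ρgh.
ρ = 23.4 kg/m³; h = 17.6 cm = 0.1760 m; g = 9.810 m/s².
P = 40.40 Pa
40.40 Pa × (1 psi / 6895 Pa) = 0.005860 psi

0.00586 psi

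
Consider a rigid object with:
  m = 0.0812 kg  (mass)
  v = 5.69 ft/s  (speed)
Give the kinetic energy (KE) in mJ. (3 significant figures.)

Directly: KE = ½mv².
m = 0.0812 kg; v = 5.69 ft/s = 1.734 m/s.
KE = 0.1221 J
0.1221 J × (1 mJ / 0.001000 J) = 122.1 mJ

122 mJ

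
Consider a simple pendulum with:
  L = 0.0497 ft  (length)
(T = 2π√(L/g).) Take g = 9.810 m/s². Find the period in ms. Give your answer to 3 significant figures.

247 ms

Directly: T = 2π√(L/g).
L = 0.0497 ft = 0.01515 m; g = 9.810 m/s².
T = 0.2469 s
0.2469 s × (1 ms / 0.001000 s) = 246.9 ms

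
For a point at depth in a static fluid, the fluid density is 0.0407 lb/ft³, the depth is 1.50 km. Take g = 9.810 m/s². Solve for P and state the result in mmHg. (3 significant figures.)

72.0 mmHg

Directly: P = ρgh.
ρ = 0.0407 lb/ft³ = 0.6520 kg/m³; h = 1.50 km = 1500 m; g = 9.810 m/s².
P = 9593 Pa
9593 Pa × (1 mmHg / 133.3 Pa) = 71.96 mmHg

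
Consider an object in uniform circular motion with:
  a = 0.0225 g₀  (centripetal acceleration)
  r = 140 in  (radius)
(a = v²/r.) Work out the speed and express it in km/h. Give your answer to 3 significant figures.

3.19 km/h

Rearranging a = v²/r for v: v = √(a·r).
a = 0.0225 g₀ = 0.2206 m/s²; r = 140 in = 3.556 m.
v = 0.8858 m/s
0.8858 m/s × (1 km/h / 0.2778 m/s) = 3.189 km/h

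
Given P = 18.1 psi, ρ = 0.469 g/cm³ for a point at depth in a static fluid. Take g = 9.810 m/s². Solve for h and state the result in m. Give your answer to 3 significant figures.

27.1 m

Solving P = ρ·g·h for h: h = P/(ρ·g).
P = 18.1 psi = 1.248×10^5 Pa; ρ = 0.469 g/cm³ = 469.0 kg/m³; g = 9.810 m/s².
h = 27.12 m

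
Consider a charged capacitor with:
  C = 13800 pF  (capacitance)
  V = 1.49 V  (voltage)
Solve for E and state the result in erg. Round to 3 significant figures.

0.153 erg

E is given directly by: E = ½CV².
C = 13800 pF = 1.380×10^-8 F; V = 1.49 V.
E = 1.532×10^-8 J  (the unit combination reduces to kg·m²/s² = J)
1.532×10^-8 J × (1 erg / 1.000×10^-7 J) = 0.1532 erg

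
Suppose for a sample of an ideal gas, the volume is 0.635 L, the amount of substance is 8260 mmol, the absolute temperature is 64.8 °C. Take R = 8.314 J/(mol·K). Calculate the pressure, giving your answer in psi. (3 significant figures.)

Directly: P = nRT/V.
V = 0.635 L = 6.350×10^-4 m³; n = 8260 mmol = 8.260 mol; T = 64.8 °C = 337.9 K; R = 8.314 J/(mol·K).
P = 3.655×10^7 Pa
3.655×10^7 Pa × (1 psi / 6895 Pa) = 5301 psi

5300 psi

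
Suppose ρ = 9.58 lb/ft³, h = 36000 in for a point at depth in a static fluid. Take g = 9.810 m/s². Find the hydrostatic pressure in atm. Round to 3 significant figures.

P is given directly by: P = ρgh.
ρ = 9.58 lb/ft³ = 153.5 kg/m³; h = 36000 in = 914.4 m; g = 9.810 m/s².
P = 1.377×10^6 Pa
1.377×10^6 Pa × (1 atm / 1.013×10^5 Pa) = 13.59 atm

13.6 atm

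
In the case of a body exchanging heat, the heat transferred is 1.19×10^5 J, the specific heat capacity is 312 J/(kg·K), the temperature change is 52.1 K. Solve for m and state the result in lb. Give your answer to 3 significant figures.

16.1 lb

Rearranging Q = m·c·ΔT for m: m = Q/(c·ΔT).
Q = 1.19×10^5 J; c = 312 J/(kg·K); ΔT = 52.1 K.
m = 7.321 kg
7.321 kg × (1 lb / 0.4536 kg) = 16.14 lb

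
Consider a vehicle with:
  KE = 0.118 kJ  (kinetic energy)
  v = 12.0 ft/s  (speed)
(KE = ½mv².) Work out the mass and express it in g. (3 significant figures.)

17600 g

Rearranging KE = ½mv² for m: m = 2·KE/v².
KE = 0.118 kJ = 118.0 J; v = 12.0 ft/s = 3.658 m/s.
m = 17.64 kg
17.64 kg × (1 g / 0.001000 kg) = 17641 g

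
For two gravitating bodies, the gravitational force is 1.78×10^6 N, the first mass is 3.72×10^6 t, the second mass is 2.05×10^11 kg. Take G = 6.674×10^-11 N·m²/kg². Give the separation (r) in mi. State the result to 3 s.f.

From Newton's law of gravitation: r = √(G·m₁m₂/F).
F = 1.78×10^6 N; m₁ = 3.72×10^6 t = 3.720×10^9 kg; m₂ = 2.05×10^11 kg; G = 6.674×10^-11 N·m²/kg².
r = 169.1 m
169.1 m × (1 mi / 1609 m) = 0.1051 mi

0.105 mi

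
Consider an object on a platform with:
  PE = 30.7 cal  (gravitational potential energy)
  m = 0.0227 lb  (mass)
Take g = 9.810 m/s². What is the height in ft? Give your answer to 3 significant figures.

Rearranging: h = PE/(m·g).
PE = 30.7 cal = 128.4 J; m = 0.0227 lb = 0.01030 kg; g = 9.810 m/s².
h = 1272 m
1272 m × (1 ft / 0.3048 m) = 4172 ft

4170 ft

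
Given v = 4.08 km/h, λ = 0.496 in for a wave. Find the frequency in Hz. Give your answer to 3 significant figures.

Rearranging v = f·λ for f: f = v/λ.
v = 4.08 km/h = 1.133 m/s; λ = 0.496 in = 0.01260 m.
f = 89.96 Hz

90.0 Hz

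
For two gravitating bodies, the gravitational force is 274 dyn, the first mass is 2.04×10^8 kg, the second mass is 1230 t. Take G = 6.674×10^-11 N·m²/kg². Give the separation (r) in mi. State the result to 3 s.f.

1.54 mi

Solving F = G·m₁·m₂/r² for r: r = √(G·m₁m₂/F).
F = 274 dyn = 0.002740 N; m₁ = 2.04×10^8 kg; m₂ = 1230 t = 1.230×10^6 kg; G = 6.674×10^-11 N·m²/kg².
r = 2472 m
2472 m × (1 mi / 1609 m) = 1.536 mi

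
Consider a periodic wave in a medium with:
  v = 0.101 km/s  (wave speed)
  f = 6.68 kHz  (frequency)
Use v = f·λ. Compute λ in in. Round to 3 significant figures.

Rearranging v = f·λ for λ: λ = v/f.
v = 0.101 km/s = 101.0 m/s; f = 6.68 kHz = 6680 Hz.
λ = 0.01512 m
0.01512 m × (1 in / 0.02540 m) = 0.5953 in

0.595 in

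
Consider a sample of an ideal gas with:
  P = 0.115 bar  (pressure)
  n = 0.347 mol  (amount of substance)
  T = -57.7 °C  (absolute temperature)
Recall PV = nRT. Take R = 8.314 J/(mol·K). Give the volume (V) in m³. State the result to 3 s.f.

0.0540 m³

From the ideal-gas law: V = nRT/P.
P = 0.115 bar = 11500 Pa; n = 0.347 mol; T = -57.7 °C = 215.4 K; R = 8.314 J/(mol·K).
V = 0.05405 m³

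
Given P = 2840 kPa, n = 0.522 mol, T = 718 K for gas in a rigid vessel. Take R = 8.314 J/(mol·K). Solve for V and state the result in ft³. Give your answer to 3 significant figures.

0.0387 ft³

Rearranging: V = nRT/P.
P = 2840 kPa = 2.840×10^6 Pa; n = 0.522 mol; T = 718 K; R = 8.314 J/(mol·K).
V = 0.001097 m³
0.001097 m³ × (1 ft³ / 0.02832 m³) = 0.03875 ft³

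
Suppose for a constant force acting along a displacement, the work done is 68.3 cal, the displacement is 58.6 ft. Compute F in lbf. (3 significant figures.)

3.60 lbf

Rearranging W = F·d for F: F = W/d.
W = 68.3 cal = 285.8 J; d = 58.6 ft = 17.86 m.
F = 16.00 N
16.00 N × (1 lbf / 4.448 N) = 3.597 lbf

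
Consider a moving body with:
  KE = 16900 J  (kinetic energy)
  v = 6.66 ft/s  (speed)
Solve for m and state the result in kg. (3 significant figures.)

8200 kg

Rearranging KE = ½mv² for m: m = 2·KE/v².
KE = 16900 J; v = 6.66 ft/s = 2.030 m/s.
m = 8202 kg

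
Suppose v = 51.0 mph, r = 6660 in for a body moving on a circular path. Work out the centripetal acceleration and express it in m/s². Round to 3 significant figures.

Directly: a = v²/r.
v = 51.0 mph = 22.80 m/s; r = 6660 in = 169.2 m.
a = 3.073 m/s²

3.07 m/s²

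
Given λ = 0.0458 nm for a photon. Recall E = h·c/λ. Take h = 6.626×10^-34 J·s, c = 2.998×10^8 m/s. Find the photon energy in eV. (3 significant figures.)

27100 eV

Directly: E = hc/λ.
λ = 0.0458 nm = 4.580×10^-11 m; h = 6.626×10^-34 J·s; c = 2.998×10^8 m/s.
E = 4.337×10^-15 J  (the unit combination reduces to kg·m²/s² = J)
4.337×10^-15 J × (1 eV / 1.602×10^-19 J) = 27071 eV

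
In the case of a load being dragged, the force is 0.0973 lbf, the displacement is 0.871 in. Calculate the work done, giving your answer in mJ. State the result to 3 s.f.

W is given directly by: W = F·d.
F = 0.0973 lbf = 0.4328 N; d = 0.871 in = 0.02212 m.
W = 0.009575 J
0.009575 J × (1 mJ / 0.001000 J) = 9.575 mJ

9.58 mJ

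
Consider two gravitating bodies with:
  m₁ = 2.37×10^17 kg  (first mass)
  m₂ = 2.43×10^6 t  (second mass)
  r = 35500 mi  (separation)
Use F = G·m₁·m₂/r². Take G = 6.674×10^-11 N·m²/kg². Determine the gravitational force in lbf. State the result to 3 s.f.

From Newton's law of gravitation: F = Gm₁m₂/r².
m₁ = 2.37×10^17 kg; m₂ = 2.43×10^6 t = 2.430×10^9 kg; r = 35500 mi = 5.713×10^7 m; G = 6.674×10^-11 N·m²/kg².
F = 11.78 N  (the unit combination reduces to kg·m/s² = N)
11.78 N × (1 lbf / 4.448 N) = 2.647 lbf

2.65 lbf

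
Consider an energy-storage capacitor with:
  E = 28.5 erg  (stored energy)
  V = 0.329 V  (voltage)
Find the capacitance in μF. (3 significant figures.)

52.7 μF

Solving E = ½C·V² for C: C = 2E/V².
E = 28.5 erg = 2.850×10^-6 J; V = 0.329 V.
C = 5.266×10^-5 F
5.266×10^-5 F × (1 μF / 1.000×10^-6 F) = 52.66 μF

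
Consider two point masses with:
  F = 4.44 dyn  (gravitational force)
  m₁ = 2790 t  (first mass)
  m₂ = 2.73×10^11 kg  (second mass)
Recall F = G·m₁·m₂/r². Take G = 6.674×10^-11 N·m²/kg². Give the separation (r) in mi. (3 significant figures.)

665 mi

Rearranging F = G·m₁·m₂/r² for r: r = √(G·m₁m₂/F).
F = 4.44 dyn = 4.440×10^-5 N; m₁ = 2790 t = 2.790×10^6 kg; m₂ = 2.73×10^11 kg; G = 6.674×10^-11 N·m²/kg².
r = 1.070×10^6 m
1.070×10^6 m × (1 mi / 1609 m) = 664.9 mi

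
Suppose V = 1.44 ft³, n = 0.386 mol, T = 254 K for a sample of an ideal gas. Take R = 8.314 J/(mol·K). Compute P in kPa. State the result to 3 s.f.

20.0 kPa

P is given directly by: P = nRT/V.
V = 1.44 ft³ = 0.04078 m³; n = 0.386 mol; T = 254 K; R = 8.314 J/(mol·K).
P = 19991 Pa
19991 Pa × (1 kPa / 1000 Pa) = 19.99 kPa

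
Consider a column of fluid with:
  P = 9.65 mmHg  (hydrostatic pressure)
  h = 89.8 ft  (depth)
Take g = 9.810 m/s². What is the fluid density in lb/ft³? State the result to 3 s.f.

Rearranging: ρ = P/(g·h).
P = 9.65 mmHg = 1287 Pa; h = 89.8 ft = 27.37 m; g = 9.810 m/s².
ρ = 4.791 kg/m³
4.791 kg/m³ × (1 lb/ft³ / 16.02 kg/m³) = 0.2991 lb/ft³

0.299 lb/ft³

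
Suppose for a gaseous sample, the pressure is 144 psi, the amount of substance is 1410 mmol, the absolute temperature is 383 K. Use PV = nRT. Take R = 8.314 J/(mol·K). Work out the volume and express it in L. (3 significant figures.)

4.52 L

From the ideal-gas law: V = nRT/P.
P = 144 psi = 9.928×10^5 Pa; n = 1410 mmol = 1.410 mol; T = 383 K; R = 8.314 J/(mol·K).
V = 0.004522 m³
0.004522 m³ × (1 L / 0.001000 m³) = 4.522 L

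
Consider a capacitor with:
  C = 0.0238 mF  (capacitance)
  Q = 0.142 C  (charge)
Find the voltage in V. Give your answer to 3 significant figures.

Rearranging C = Q/V for V: V = Q/C.
C = 0.0238 mF = 2.380×10^-5 F; Q = 0.142 C.
V = 5966 V

5970 V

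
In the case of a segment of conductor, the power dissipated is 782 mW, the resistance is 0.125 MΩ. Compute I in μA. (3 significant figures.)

2500 μA

Solving P = I²R for I: I = √(P/R).
P = 782 mW = 0.7820 W; R = 0.125 MΩ = 1.250×10^5 Ω.
I = 0.002501 A
0.002501 A × (1 μA / 1.000×10^-6 A) = 2501 μA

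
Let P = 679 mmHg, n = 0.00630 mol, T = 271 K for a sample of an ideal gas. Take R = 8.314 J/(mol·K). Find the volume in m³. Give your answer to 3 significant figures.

From the ideal-gas law: V = nRT/P.
P = 679 mmHg = 90526 Pa; n = 0.00630 mol; T = 271 K; R = 8.314 J/(mol·K).
V = 1.568×10^-4 m³

1.57×10^-4 m³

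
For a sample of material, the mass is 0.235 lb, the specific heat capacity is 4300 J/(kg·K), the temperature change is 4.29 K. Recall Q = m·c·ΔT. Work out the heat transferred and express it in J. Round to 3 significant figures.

1970 J

Q is given directly by: Q = mcΔT.
m = 0.235 lb = 0.1066 kg; c = 4300 J/(kg·K); ΔT = 4.29 K.
Q = 1966 J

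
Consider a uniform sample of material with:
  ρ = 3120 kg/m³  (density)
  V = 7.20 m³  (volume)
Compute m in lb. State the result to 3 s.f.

49500 lb

Rearranging: m = ρV.
ρ = 3120 kg/m³; V = 7.20 m³.
m = 22464 kg
22464 kg × (1 lb / 0.4536 kg) = 49525 lb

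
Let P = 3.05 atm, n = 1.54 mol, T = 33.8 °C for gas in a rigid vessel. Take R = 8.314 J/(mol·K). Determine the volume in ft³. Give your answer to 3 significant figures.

From the ideal-gas law: V = nRT/P.
P = 3.05 atm = 3.090×10^5 Pa; n = 1.54 mol; T = 33.8 °C = 306.9 K; R = 8.314 J/(mol·K).
V = 0.01272 m³
0.01272 m³ × (1 ft³ / 0.02832 m³) = 0.4491 ft³

0.449 ft³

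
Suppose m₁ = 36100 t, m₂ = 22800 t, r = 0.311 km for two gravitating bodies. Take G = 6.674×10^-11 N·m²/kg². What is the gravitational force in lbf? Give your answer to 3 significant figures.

Directly: F = Gm₁m₂/r².
m₁ = 36100 t = 3.610×10^7 kg; m₂ = 22800 t = 2.280×10^7 kg; r = 0.311 km = 311.0 m; G = 6.674×10^-11 N·m²/kg².
F = 0.5679 N
0.5679 N × (1 lbf / 4.448 N) = 0.1277 lbf

0.128 lbf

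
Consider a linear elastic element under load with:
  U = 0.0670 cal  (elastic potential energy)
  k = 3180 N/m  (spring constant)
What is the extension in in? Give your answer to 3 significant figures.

0.523 in

Rearranging U = ½k·x² for x: x = √(2U/k).
U = 0.0670 cal = 0.2803 J; k = 3180 N/m.
x = 0.01328 m
0.01328 m × (1 in / 0.02540 m) = 0.5228 in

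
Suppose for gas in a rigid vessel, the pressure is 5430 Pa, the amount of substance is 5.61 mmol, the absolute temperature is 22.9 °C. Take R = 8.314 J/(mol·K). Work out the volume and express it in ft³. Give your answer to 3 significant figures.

From the ideal-gas law: V = nRT/P.
P = 5430 Pa; n = 5.61 mmol = 0.005610 mol; T = 22.9 °C = 296.0 K; R = 8.314 J/(mol·K).
V = 0.002543 m³
0.002543 m³ × (1 ft³ / 0.02832 m³) = 0.08980 ft³

0.0898 ft³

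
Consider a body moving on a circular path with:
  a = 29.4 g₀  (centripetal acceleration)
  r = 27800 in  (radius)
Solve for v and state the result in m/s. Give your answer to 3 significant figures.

451 m/s

Rearranging a = v²/r for v: v = √(a·r).
a = 29.4 g₀ = 288.3 m/s²; r = 27800 in = 706.1 m.
v = 451.2 m/s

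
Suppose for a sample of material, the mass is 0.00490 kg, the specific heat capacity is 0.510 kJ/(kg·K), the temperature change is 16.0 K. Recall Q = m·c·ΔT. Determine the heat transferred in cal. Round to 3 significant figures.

Directly: Q = mcΔT.
m = 0.00490 kg; c = 0.510 kJ/(kg·K) = 510.0 J/(kg·K); ΔT = 16.0 K.
Q = 39.98 J
39.98 J × (1 cal / 4.184 J) = 9.556 cal

9.56 cal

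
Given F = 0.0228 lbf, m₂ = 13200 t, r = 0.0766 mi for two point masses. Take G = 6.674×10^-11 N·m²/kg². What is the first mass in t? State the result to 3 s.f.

1750 t

Rearranging F = G·m₁·m₂/r² for m₁: m₁ = F·r²/(G·m₂).
F = 0.0228 lbf = 0.1014 N; m₂ = 13200 t = 1.320×10^7 kg; r = 0.0766 mi = 123.3 m; G = 6.674×10^-11 N·m²/kg².
m₁ = 1.750×10^6 kg
1.750×10^6 kg × (1 t / 1000 kg) = 1750 t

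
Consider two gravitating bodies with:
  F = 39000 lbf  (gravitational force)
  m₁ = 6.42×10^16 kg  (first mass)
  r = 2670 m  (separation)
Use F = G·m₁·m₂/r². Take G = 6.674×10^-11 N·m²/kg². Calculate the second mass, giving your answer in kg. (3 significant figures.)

Rearranging F = G·m₁·m₂/r² for m₂: m₂ = F·r²/(G·m₁).
F = 39000 lbf = 1.735×10^5 N; m₁ = 6.42×10^16 kg; r = 2670 m; G = 6.674×10^-11 N·m²/kg².
m₂ = 2.886×10^5 kg

2.89×10^5 kg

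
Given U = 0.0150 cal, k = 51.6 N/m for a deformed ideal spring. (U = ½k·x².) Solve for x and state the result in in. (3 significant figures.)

Rearranging U = ½k·x² for x: x = √(2U/k).
U = 0.0150 cal = 0.06276 J; k = 51.6 N/m.
x = 0.04932 m
0.04932 m × (1 in / 0.02540 m) = 1.942 in

1.94 in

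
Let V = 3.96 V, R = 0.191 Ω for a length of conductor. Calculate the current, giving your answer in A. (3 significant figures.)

Rearranging: I = V/R.
V = 3.96 V; R = 0.191 Ω.
I = 20.73 A

20.7 A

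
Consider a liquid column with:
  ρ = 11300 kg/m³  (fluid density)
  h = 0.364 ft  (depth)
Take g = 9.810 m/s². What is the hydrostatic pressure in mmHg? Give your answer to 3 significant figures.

92.2 mmHg

P is given directly by: P = ρgh.
ρ = 11300 kg/m³; h = 0.364 ft = 0.1109 m; g = 9.810 m/s².
P = 12299 Pa
12299 Pa × (1 mmHg / 133.3 Pa) = 92.25 mmHg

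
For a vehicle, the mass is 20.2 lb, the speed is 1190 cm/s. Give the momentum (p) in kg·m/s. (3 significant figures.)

109 kg·m/s

Directly: p = mv.
m = 20.2 lb = 9.163 kg; v = 1190 cm/s = 11.90 m/s.
p = 109.0 kg·m/s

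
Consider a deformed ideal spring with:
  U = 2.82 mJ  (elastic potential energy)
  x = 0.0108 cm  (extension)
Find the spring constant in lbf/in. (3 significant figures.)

Rearranging: k = 2U/x².
U = 2.82 mJ = 0.002820 J; x = 0.0108 cm = 1.080×10^-4 m.
k = 4.835×10^5 N/m
4.835×10^5 N/m × (1 lbf/in / 175.1 N/m) = 2761 lbf/in

2760 lbf/in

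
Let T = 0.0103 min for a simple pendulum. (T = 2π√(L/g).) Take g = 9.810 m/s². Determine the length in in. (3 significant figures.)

Solving T = 2π√(L/g) for L: L = g·(T/2π)².
T = 0.0103 min = 0.6180 s; g = 9.810 m/s².
L = 0.09490 m
0.09490 m × (1 in / 0.02540 m) = 3.736 in

3.74 in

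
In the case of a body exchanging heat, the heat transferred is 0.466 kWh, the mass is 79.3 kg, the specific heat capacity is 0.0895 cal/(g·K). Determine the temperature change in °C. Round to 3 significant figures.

56.5 °C

Rearranging: ΔT = Q/(m·c).
Q = 0.466 kWh = 1.678×10^6 J; m = 79.3 kg; c = 0.0895 cal/(g·K) = 374.5 J/(kg·K).
ΔT = 56.49 K
Since 1 °C = 1 K, 56.49 °C.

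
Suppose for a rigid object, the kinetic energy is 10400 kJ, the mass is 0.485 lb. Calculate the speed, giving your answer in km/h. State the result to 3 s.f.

35000 km/h

Rearranging: v = √(2·KE/m).
KE = 10400 kJ = 1.040×10^7 J; m = 0.485 lb = 0.2200 kg.
v = 9724 m/s
9724 m/s × (1 km/h / 0.2778 m/s) = 35005 km/h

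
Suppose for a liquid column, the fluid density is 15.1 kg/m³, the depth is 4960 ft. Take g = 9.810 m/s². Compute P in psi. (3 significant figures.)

32.5 psi

P is given directly by: P = ρgh.
ρ = 15.1 kg/m³; h = 4960 ft = 1512 m; g = 9.810 m/s².
P = 2.239×10^5 Pa  (the unit combination reduces to kg/(m·s²) = Pa)
2.239×10^5 Pa × (1 psi / 6895 Pa) = 32.48 psi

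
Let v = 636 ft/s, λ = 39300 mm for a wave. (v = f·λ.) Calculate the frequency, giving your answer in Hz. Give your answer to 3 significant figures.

Rearranging: f = v/λ.
v = 636 ft/s = 193.9 m/s; λ = 39300 mm = 39.30 m.
f = 4.933 Hz

4.93 Hz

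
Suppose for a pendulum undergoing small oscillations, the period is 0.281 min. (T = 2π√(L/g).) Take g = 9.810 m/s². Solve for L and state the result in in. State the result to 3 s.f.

Solving T = 2π√(L/g) for L: L = g·(T/2π)².
T = 0.281 min = 16.86 s; g = 9.810 m/s².
L = 70.64 m
70.64 m × (1 in / 0.02540 m) = 2781 in

2780 in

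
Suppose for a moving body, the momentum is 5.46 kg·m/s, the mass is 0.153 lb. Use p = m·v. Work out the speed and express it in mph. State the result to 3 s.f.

Rearranging p = m·v for v: v = p/m.
p = 5.46 kg·m/s; m = 0.153 lb = 0.06940 kg.
v = 78.67 m/s
78.67 m/s × (1 mph / 0.4470 m/s) = 176.0 mph

176 mph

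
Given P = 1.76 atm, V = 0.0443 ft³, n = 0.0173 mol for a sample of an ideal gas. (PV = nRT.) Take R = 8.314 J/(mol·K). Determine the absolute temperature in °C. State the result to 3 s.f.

From the ideal-gas law: T = PV/(nR).
P = 1.76 atm = 1.783×10^5 Pa; V = 0.0443 ft³ = 0.001254 m³; n = 0.0173 mol; R = 8.314 J/(mol·K).
T = 1555 K
1555 K − 273.15 = 1282 °C

1280 °C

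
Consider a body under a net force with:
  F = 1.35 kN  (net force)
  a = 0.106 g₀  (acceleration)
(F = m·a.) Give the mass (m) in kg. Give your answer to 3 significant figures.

From Newton's second law: m = F/a.
F = 1.35 kN = 1350 N; a = 0.106 g₀ = 1.040 m/s².
m = 1299 kg

1300 kg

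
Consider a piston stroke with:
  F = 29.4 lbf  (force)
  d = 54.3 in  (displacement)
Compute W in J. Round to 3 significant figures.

W is given directly by: W = F·d.
F = 29.4 lbf = 130.8 N; d = 54.3 in = 1.379 m.
W = 180.4 J

180 J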